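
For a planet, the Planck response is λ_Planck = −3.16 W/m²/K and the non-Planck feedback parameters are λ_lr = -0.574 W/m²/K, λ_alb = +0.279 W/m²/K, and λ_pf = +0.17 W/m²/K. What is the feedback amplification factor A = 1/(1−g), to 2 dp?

0.96

Convert to gains: g_lr = -0.574/3.16 = -0.1816; g_alb = 0.279/3.16 = 0.08829; g_pf = 0.17/3.16 = 0.0538.
Total gain g = -0.03951.
A = 1/(1 + 0.03951) = 0.96.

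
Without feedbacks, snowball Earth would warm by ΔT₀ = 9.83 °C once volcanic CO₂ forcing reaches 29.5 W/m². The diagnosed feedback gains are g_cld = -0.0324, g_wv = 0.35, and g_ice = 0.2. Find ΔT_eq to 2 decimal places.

20.38 °C

Total gain g = -0.0324 + 0.35 + 0.2 = 0.5176.
Amplification A = 1/(1 − 0.5176) = 2.073.
ΔT = 9.83 × 2.073 = 20.38 °C.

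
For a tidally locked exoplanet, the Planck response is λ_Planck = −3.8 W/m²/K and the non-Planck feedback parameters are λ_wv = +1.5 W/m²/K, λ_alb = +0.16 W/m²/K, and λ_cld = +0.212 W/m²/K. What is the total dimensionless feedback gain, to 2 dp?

Convert to gains: g_wv = 1.5/3.8 = 0.3947; g_alb = 0.16/3.8 = 0.04211; g_cld = 0.212/3.8 = 0.05579.
Total gain g = 0.4926.

0.49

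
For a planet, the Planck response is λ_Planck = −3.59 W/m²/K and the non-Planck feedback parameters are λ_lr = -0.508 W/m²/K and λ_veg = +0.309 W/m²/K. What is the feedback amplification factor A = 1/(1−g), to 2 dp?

0.95

Convert to gains: g_lr = -0.508/3.59 = -0.1415; g_veg = 0.309/3.59 = 0.08607.
Total gain g = -0.05543.
A = 1/(1 + 0.05543) = 0.95.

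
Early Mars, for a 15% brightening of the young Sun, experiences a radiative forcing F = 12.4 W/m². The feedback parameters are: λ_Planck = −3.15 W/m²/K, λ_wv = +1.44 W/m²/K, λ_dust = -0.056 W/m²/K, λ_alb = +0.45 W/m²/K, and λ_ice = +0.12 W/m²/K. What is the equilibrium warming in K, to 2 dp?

Net feedback parameter λ = (−3.15) + (+1.44) + (-0.056) + (+0.45) + (+0.12) = -1.196 W/m²/K.
ΔT = −F/λ = −12.4/(-1.196) = 10.37 K.

10.37 K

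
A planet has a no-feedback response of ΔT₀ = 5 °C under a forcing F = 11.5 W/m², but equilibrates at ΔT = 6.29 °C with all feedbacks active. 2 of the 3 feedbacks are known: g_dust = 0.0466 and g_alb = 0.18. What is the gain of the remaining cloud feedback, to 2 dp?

-0.02

Amplification A = ΔT/ΔT₀ = 6.29/5 = 1.258.
Total gain g = 1 − 1/A = 1 − 1/1.258 = 0.2051.
Known gains sum to 0.0466 + 0.18 = 0.2266.
g_cld = 0.2051 − 0.2266 = -0.02.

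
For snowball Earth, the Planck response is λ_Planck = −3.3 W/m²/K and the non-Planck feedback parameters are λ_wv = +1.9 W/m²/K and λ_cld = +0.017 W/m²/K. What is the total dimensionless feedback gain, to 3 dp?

Convert to gains: g_wv = 1.9/3.3 = 0.5758; g_cld = 0.017/3.3 = 0.005152.
Total gain g = 0.580952.

0.581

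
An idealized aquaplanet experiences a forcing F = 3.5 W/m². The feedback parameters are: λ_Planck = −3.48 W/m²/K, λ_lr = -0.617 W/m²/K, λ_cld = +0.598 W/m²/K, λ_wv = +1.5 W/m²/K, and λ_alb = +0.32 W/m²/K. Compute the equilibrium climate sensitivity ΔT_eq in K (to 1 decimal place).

Net feedback parameter λ = (−3.48) + (-0.617) + (+0.598) + (+1.5) + (+0.32) = -1.679 W/m²/K.
ΔT = −F/λ = −3.5/(-1.679) = 2.1 K.

2.1 K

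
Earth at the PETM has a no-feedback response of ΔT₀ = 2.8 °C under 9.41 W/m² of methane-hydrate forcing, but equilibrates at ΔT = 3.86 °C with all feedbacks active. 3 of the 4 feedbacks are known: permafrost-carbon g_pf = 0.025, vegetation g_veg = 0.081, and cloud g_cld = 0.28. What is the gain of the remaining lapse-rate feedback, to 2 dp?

-0.11

Amplification A = ΔT/ΔT₀ = 3.86/2.8 = 1.379.
Total gain g = 1 − 1/A = 1 − 1/1.379 = 0.2748.
Known gains sum to 0.025 + 0.081 + 0.28 = 0.386.
g_lr = 0.2748 − 0.386 = -0.11.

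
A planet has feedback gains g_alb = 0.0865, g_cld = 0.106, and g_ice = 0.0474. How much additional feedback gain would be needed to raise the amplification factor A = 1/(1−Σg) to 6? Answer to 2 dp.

Current total gain = 0.2399.
Target gain for A = 6: g* = 1 − 1/6 = 0.8333.
Additional gain needed = 0.8333 − 0.2399 = 0.59.

0.59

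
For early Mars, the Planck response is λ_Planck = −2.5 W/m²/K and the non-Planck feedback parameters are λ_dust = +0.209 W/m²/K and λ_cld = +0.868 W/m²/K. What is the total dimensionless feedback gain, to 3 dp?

Convert to gains: g_dust = 0.209/2.5 = 0.0836; g_cld = 0.868/2.5 = 0.3472.
Total gain g = 0.4308.

0.431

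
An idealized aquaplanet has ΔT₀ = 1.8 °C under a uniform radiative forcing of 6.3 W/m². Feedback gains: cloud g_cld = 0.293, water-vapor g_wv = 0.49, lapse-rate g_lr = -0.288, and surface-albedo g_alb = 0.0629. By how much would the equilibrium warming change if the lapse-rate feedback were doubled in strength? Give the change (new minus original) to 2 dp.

Original: g = 0.5579, ΔT = 1.8/(1−0.5579) = 4.0715 °C.
With doubled lapse-rate: g' = 0.2699, ΔT' = 1.8/(1−0.2699) = 2.4654 °C.
Change = 2.4654 − 4.0715 = -1.61 °C.

-1.61 °C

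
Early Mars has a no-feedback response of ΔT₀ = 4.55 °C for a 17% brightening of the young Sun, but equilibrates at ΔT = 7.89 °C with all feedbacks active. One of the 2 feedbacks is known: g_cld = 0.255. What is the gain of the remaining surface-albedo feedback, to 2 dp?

Amplification A = ΔT/ΔT₀ = 7.89/4.55 = 1.734.
Total gain g = 1 − 1/A = 1 − 1/1.734 = 0.4233.
The known gain is 0.255.
g_alb = 0.4233 − 0.255 = 0.17.

0.17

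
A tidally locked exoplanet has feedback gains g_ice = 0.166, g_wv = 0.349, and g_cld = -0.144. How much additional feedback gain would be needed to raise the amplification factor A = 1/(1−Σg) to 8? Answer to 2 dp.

Current total gain = 0.371.
Target gain for A = 8: g* = 1 − 1/8 = 0.875.
Additional gain needed = 0.875 − 0.371 = 0.50.

0.50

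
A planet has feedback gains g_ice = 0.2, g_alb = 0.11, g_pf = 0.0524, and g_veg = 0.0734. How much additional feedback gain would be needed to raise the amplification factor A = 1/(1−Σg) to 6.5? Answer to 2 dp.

0.41

Current total gain = 0.4358.
Target gain for A = 6.5: g* = 1 − 1/6.5 = 0.8462.
Additional gain needed = 0.8462 − 0.4358 = 0.41.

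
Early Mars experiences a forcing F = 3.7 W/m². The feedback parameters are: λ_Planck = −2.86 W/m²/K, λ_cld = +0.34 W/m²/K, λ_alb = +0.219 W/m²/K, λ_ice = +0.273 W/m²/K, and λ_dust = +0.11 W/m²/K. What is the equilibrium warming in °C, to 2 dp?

Net feedback parameter λ = (−2.86) + (+0.34) + (+0.219) + (+0.273) + (+0.11) = -1.918 W/m²/K.
ΔT = −F/λ = −3.7/(-1.918) = 1.93 °C.

1.93 °C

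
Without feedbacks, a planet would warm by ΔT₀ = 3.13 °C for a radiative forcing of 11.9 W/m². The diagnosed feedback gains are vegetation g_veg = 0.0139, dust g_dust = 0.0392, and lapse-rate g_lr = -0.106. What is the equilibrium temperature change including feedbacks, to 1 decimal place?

Total gain g = 0.0139 + 0.0392 − 0.106 = -0.0529.
Amplification A = 1/(1 + 0.0529) = 0.9498.
ΔT = 3.13 × 0.9498 = 3.0 °C.

3.0 °C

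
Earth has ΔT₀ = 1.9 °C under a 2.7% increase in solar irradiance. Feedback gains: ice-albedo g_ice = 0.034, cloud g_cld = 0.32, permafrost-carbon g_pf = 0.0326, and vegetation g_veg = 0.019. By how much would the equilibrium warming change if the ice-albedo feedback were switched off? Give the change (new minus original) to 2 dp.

-0.17 °C

Original: g = 0.4056, ΔT = 1.9/(1−0.4056) = 3.1965 °C.
Without ice-albedo: g' = 0.3716, ΔT' = 1.9/(1−0.3716) = 3.0236 °C.
Change = 3.0236 − 3.1965 = -0.17 °C.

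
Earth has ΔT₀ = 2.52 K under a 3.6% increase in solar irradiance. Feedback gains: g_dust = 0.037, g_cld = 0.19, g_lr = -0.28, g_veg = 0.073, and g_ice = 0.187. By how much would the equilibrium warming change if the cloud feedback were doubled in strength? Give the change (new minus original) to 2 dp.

Original: g = 0.207, ΔT = 2.52/(1−0.207) = 3.1778 K.
With doubled cloud: g' = 0.397, ΔT' = 2.52/(1−0.397) = 4.1791 K.
Change = 4.1791 − 3.1778 = 1.00 K.

1.00 K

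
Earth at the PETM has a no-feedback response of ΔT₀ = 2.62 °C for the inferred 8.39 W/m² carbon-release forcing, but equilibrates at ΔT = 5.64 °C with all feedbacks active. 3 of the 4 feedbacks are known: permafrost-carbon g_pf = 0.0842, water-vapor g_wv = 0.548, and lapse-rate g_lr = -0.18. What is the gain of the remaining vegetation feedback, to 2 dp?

0.08

Amplification A = ΔT/ΔT₀ = 5.64/2.62 = 2.153.
Total gain g = 1 − 1/A = 1 − 1/2.153 = 0.5355.
Known gains sum to 0.0842 + 0.548 − 0.18 = 0.4522.
g_veg = 0.5355 − 0.4522 = 0.08.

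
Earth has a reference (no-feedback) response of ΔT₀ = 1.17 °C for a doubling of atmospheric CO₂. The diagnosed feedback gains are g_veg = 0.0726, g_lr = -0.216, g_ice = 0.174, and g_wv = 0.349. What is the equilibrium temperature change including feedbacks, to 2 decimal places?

1.89 °C

Total gain g = 0.0726 − 0.216 + 0.174 + 0.349 = 0.3796.
Amplification A = 1/(1 − 0.3796) = 1.612.
ΔT = 1.17 × 1.612 = 1.89 °C.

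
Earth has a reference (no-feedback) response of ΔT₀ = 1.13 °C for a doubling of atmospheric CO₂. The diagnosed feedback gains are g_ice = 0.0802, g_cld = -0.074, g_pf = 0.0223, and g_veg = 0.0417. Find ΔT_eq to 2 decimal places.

Total gain g = 0.0802 − 0.074 + 0.0223 + 0.0417 = 0.0702.
Amplification A = 1/(1 − 0.0702) = 1.076.
ΔT = 1.13 × 1.076 = 1.22 °C.

1.22 °C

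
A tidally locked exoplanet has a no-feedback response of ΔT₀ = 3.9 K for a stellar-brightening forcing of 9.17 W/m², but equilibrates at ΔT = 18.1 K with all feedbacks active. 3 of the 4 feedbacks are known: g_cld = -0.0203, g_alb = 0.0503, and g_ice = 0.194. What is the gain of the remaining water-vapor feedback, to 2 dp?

0.56

Amplification A = ΔT/ΔT₀ = 18.1/3.9 = 4.641.
Total gain g = 1 − 1/A = 1 − 1/4.641 = 0.7845.
Known gains sum to -0.0203 + 0.0503 + 0.194 = 0.224.
g_wv = 0.7845 − 0.224 = 0.56.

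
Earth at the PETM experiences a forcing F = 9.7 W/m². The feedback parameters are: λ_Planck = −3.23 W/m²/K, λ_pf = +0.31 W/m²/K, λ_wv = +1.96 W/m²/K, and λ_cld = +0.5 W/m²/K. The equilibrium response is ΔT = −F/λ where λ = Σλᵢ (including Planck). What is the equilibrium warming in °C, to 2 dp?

21.09 °C

Net feedback parameter λ = (−3.23) + (+0.31) + (+1.96) + (+0.5) = -0.46 W/m²/K.
ΔT = −F/λ = −9.7/(-0.46) = 21.09 °C.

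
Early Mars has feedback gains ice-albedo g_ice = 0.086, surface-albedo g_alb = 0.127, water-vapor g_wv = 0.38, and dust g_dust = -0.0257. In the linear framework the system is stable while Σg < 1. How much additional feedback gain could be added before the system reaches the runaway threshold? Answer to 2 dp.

Current total gain = 0.086 + 0.127 + 0.38 − 0.0257 = 0.5673.
Margin to runaway = 1 − 0.5673 = 0.43.

0.43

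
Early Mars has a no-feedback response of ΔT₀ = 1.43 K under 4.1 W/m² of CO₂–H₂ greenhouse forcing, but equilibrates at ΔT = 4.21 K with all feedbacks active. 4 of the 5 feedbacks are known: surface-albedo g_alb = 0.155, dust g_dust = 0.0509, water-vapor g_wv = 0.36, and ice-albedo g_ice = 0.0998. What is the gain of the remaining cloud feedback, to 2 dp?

-0.01

Amplification A = ΔT/ΔT₀ = 4.21/1.43 = 2.944.
Total gain g = 1 − 1/A = 1 − 1/2.944 = 0.6603.
Known gains sum to 0.155 + 0.0509 + 0.36 + 0.0998 = 0.6657.
g_cld = 0.6603 − 0.6657 = -0.01.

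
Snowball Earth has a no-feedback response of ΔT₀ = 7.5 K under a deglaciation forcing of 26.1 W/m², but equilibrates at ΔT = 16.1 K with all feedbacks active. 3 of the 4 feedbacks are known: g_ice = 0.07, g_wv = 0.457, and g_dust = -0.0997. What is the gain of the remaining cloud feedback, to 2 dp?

0.11

Amplification A = ΔT/ΔT₀ = 16.1/7.5 = 2.147.
Total gain g = 1 − 1/A = 1 − 1/2.147 = 0.5342.
Known gains sum to 0.07 + 0.457 − 0.0997 = 0.4273.
g_cld = 0.5342 − 0.4273 = 0.11.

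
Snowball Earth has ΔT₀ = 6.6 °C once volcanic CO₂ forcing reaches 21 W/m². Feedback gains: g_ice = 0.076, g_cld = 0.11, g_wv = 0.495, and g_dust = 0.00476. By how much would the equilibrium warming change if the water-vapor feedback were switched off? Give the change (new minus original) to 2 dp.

Original: g = 0.68576, ΔT = 6.6/(1−0.68576) = 21.0031 °C.
Without water-vapor: g' = 0.19076, ΔT' = 6.6/(1−0.19076) = 8.1558 °C.
Change = 8.1558 − 21.0031 = -12.85 °C.

-12.85 °C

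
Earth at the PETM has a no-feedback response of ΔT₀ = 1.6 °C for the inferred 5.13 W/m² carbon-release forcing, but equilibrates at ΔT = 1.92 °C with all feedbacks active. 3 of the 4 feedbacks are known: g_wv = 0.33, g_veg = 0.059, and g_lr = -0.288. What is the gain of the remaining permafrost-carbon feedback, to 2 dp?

Amplification A = ΔT/ΔT₀ = 1.92/1.6 = 1.2.
Total gain g = 1 − 1/A = 1 − 1/1.2 = 0.1667.
Known gains sum to 0.33 + 0.059 − 0.288 = 0.101.
g_pf = 0.1667 − 0.101 = 0.07.

0.07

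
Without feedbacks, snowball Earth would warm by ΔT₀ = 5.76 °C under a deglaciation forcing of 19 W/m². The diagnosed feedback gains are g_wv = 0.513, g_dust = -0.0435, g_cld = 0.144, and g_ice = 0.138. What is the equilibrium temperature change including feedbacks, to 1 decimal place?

23.2 °C

Total gain g = 0.513 − 0.0435 + 0.144 + 0.138 = 0.7515.
Amplification A = 1/(1 − 0.7515) = 4.024.
ΔT = 5.76 × 4.024 = 23.2 °C.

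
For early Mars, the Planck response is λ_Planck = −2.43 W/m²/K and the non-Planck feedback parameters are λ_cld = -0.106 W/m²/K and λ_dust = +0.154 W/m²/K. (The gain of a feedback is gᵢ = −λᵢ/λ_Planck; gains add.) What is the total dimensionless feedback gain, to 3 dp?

0.020

Convert to gains: g_cld = -0.106/2.43 = -0.04362; g_dust = 0.154/2.43 = 0.06337.
Total gain g = 0.01975.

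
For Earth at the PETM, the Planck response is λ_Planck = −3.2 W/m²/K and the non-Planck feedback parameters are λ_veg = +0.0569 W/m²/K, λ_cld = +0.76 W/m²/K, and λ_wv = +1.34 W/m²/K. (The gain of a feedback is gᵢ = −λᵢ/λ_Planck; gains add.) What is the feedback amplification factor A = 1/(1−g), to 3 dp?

3.068

Convert to gains: g_veg = 0.0569/3.2 = 0.01778; g_cld = 0.76/3.2 = 0.2375; g_wv = 1.34/3.2 = 0.4188.
Total gain g = 0.67408.
A = 1/(1 − 0.67408) = 3.068.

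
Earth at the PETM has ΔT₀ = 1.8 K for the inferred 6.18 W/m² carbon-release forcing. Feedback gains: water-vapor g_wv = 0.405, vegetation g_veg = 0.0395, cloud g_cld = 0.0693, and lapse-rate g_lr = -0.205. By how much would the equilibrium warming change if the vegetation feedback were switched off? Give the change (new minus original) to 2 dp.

Original: g = 0.3088, ΔT = 1.8/(1−0.3088) = 2.6042 K.
Without vegetation: g' = 0.2693, ΔT' = 1.8/(1−0.2693) = 2.4634 K.
Change = 2.4634 − 2.6042 = -0.14 K.

-0.14 K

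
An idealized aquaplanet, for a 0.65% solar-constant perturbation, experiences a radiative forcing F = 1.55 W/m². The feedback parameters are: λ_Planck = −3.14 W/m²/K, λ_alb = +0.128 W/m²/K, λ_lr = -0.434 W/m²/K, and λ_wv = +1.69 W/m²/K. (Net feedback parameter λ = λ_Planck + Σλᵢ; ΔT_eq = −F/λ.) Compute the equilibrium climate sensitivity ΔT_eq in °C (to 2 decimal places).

Net feedback parameter λ = (−3.14) + (+0.128) + (-0.434) + (+1.69) = -1.756 W/m²/K.
ΔT = −F/λ = −1.55/(-1.756) = 0.88 °C.

0.88 °C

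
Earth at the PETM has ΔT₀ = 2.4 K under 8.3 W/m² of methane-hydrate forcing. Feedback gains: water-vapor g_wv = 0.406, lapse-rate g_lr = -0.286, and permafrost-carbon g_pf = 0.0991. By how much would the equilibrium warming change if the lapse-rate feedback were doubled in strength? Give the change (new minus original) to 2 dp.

-0.82 K

Original: g = 0.2191, ΔT = 2.4/(1−0.2191) = 3.0734 K.
With doubled lapse-rate: g' = -0.0669, ΔT' = 2.4/(1+0.0669) = 2.2495 K.
Change = 2.2495 − 3.0734 = -0.82 K.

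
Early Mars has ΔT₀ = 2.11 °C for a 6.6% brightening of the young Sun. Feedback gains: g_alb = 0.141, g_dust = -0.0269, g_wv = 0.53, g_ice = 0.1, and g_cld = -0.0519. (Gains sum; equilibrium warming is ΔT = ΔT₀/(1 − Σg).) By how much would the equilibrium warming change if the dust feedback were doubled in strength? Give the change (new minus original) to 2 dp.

-0.55 °C

Original: g = 0.6922, ΔT = 2.11/(1−0.6922) = 6.8551 °C.
With doubled dust: g' = 0.6653, ΔT' = 2.11/(1−0.6653) = 6.3042 °C.
Change = 6.3042 − 6.8551 = -0.55 °C.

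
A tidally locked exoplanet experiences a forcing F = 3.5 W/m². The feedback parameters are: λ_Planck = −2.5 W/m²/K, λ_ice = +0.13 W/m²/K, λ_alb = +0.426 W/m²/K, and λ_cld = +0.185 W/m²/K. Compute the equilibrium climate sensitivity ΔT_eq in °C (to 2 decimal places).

Net feedback parameter λ = (−2.5) + (+0.13) + (+0.426) + (+0.185) = -1.759 W/m²/K.
ΔT = −F/λ = −3.5/(-1.759) = 1.99 °C.

1.99 °C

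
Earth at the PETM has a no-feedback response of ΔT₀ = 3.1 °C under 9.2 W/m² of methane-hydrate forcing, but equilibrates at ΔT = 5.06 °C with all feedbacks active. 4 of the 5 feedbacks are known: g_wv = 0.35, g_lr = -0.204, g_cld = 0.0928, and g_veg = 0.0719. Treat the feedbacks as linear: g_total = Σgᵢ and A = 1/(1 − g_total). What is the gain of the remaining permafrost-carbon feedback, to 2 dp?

Amplification A = ΔT/ΔT₀ = 5.06/3.1 = 1.632.
Total gain g = 1 − 1/A = 1 − 1/1.632 = 0.3873.
Known gains sum to 0.35 − 0.204 + 0.0928 + 0.0719 = 0.3107.
g_pf = 0.3873 − 0.3107 = 0.08.

0.08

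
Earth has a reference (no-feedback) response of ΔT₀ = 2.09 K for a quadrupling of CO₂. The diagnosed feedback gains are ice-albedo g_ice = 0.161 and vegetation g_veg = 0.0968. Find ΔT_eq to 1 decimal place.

Total gain g = 0.161 + 0.0968 = 0.2578.
Amplification A = 1/(1 − 0.2578) = 1.347.
ΔT = 2.09 × 1.347 = 2.8 K.

2.8 K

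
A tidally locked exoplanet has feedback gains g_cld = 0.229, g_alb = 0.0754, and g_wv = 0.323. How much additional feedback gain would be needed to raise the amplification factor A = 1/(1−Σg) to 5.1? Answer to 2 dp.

0.18

Current total gain = 0.6274.
Target gain for A = 5.1: g* = 1 − 1/5.1 = 0.8039.
Additional gain needed = 0.8039 − 0.6274 = 0.18.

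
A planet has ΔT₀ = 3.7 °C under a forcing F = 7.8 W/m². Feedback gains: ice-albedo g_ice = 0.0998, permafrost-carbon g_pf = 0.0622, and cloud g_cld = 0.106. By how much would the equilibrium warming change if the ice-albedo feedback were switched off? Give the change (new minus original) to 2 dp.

Original: g = 0.268, ΔT = 3.7/(1−0.268) = 5.0546 °C.
Without ice-albedo: g' = 0.1682, ΔT' = 3.7/(1−0.1682) = 4.4482 °C.
Change = 4.4482 − 5.0546 = -0.61 °C.

-0.61 °C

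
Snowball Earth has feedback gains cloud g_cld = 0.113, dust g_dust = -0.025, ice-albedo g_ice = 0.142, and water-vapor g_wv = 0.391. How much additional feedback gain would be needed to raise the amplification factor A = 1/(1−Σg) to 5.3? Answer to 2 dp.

0.19

Current total gain = 0.621.
Target gain for A = 5.3: g* = 1 − 1/5.3 = 0.8113.
Additional gain needed = 0.8113 − 0.621 = 0.19.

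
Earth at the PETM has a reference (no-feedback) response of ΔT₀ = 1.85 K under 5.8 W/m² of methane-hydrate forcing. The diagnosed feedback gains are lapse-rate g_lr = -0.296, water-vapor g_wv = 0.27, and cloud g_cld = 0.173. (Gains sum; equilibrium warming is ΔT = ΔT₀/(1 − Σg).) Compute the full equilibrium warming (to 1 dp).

2.2 K

Total gain g = -0.296 + 0.27 + 0.173 = 0.147.
Amplification A = 1/(1 − 0.147) = 1.172.
ΔT = 1.85 × 1.172 = 2.2 K.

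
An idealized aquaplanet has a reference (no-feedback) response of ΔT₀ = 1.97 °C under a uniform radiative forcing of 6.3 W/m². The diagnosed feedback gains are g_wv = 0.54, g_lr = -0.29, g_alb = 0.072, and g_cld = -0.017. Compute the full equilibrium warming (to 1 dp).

Total gain g = 0.54 − 0.29 + 0.072 − 0.017 = 0.305.
Amplification A = 1/(1 − 0.305) = 1.439.
ΔT = 1.97 × 1.439 = 2.8 °C.

2.8 °C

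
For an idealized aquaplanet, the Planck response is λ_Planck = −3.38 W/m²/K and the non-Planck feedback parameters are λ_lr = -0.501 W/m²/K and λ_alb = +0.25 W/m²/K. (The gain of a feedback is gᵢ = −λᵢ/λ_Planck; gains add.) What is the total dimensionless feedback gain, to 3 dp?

Convert to gains: g_lr = -0.501/3.38 = -0.1482; g_alb = 0.25/3.38 = 0.07396.
Total gain g = -0.07424.

-0.074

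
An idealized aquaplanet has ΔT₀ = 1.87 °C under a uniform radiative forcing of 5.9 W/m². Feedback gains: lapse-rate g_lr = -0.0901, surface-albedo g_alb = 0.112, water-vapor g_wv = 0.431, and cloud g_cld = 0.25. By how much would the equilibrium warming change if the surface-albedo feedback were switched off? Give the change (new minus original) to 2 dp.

Original: g = 0.7029, ΔT = 1.87/(1−0.7029) = 6.2942 °C.
Without surface-albedo: g' = 0.5909, ΔT' = 1.87/(1−0.5909) = 4.5710 °C.
Change = 4.5710 − 6.2942 = -1.72 °C.

-1.72 °C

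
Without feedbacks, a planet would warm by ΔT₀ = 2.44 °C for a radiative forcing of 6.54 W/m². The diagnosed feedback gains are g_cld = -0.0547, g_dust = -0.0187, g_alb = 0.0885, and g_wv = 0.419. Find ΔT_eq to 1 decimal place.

Total gain g = -0.0547 − 0.0187 + 0.0885 + 0.419 = 0.4341.
Amplification A = 1/(1 − 0.4341) = 1.767.
ΔT = 2.44 × 1.767 = 4.3 °C.

4.3 °C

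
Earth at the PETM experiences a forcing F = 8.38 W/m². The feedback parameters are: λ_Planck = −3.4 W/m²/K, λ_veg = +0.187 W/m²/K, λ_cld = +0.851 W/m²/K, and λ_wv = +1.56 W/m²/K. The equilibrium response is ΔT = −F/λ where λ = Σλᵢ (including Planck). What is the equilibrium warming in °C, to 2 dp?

Net feedback parameter λ = (−3.4) + (+0.187) + (+0.851) + (+1.56) = -0.802 W/m²/K.
ΔT = −F/λ = −8.38/(-0.802) = 10.45 °C.

10.45 °C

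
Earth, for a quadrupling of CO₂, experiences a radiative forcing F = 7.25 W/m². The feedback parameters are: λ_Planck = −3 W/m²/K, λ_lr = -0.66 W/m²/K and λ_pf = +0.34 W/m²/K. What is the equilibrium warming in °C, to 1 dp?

2.2 °C

Net feedback parameter λ = (−3) + (-0.66) + (+0.34) = -3.32 W/m²/K.
ΔT = −F/λ = −7.25/(-3.32) = 2.2 °C.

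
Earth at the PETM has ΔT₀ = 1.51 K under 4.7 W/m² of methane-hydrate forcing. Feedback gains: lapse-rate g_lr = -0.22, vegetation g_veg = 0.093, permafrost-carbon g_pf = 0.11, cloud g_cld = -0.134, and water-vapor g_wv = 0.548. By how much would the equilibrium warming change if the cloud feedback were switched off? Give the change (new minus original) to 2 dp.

Original: g = 0.397, ΔT = 1.51/(1−0.397) = 2.5041 K.
Without cloud: g' = 0.531, ΔT' = 1.51/(1−0.531) = 3.2196 K.
Change = 3.2196 − 2.5041 = 0.72 K.

0.72 K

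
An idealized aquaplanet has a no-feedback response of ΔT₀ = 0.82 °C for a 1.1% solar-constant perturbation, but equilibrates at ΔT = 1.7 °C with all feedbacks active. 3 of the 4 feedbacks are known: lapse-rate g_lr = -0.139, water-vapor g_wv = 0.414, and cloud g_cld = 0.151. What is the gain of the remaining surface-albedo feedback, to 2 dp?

Amplification A = ΔT/ΔT₀ = 1.7/0.82 = 2.073.
Total gain g = 1 − 1/A = 1 − 1/2.073 = 0.5176.
Known gains sum to -0.139 + 0.414 + 0.151 = 0.426.
g_alb = 0.5176 − 0.426 = 0.09.

0.09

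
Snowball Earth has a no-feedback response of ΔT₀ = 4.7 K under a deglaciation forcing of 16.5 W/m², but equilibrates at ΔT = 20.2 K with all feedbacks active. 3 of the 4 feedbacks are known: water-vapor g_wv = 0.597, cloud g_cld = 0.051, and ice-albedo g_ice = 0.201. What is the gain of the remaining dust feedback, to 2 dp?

-0.08

Amplification A = ΔT/ΔT₀ = 20.2/4.7 = 4.298.
Total gain g = 1 − 1/A = 1 − 1/4.298 = 0.7673.
Known gains sum to 0.597 + 0.051 + 0.201 = 0.849.
g_dust = 0.7673 − 0.849 = -0.08.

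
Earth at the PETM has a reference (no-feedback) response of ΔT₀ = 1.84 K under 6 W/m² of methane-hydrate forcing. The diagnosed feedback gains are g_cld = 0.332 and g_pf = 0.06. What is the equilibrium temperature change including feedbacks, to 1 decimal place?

Total gain g = 0.332 + 0.06 = 0.392.
Amplification A = 1/(1 − 0.392) = 1.645.
ΔT = 1.84 × 1.645 = 3.0 K.

3.0 K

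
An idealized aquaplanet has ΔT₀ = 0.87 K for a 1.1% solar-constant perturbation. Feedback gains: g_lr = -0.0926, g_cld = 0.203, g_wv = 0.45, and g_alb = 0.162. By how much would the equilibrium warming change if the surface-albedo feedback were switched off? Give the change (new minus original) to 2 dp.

-1.15 K

Original: g = 0.7224, ΔT = 0.87/(1−0.7224) = 3.1340 K.
Without surface-albedo: g' = 0.5604, ΔT' = 0.87/(1−0.5604) = 1.9791 K.
Change = 1.9791 − 3.1340 = -1.15 K.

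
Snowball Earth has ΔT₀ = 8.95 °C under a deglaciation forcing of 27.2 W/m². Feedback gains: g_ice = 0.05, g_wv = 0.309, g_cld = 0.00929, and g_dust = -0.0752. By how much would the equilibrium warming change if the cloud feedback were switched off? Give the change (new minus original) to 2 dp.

-0.16 °C

Original: g = 0.29309, ΔT = 8.95/(1−0.29309) = 12.6607 °C.
Without cloud: g' = 0.2838, ΔT' = 8.95/(1−0.2838) = 12.4965 °C.
Change = 12.4965 − 12.6607 = -0.16 °C.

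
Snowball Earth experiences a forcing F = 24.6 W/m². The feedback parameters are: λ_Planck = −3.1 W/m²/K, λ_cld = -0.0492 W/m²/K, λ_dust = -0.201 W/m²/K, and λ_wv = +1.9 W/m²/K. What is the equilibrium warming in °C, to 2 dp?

Net feedback parameter λ = (−3.1) + (-0.0492) + (-0.201) + (+1.9) = -1.4502 W/m²/K.
ΔT = −F/λ = −24.6/(-1.4502) = 16.96 °C.

16.96 °C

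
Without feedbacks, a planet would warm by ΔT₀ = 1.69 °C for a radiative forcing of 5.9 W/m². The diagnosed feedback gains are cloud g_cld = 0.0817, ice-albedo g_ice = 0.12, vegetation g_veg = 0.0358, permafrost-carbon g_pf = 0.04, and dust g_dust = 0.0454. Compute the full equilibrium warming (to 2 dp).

Total gain g = 0.0817 + 0.12 + 0.0358 + 0.04 + 0.0454 = 0.3229.
Amplification A = 1/(1 − 0.3229) = 1.477.
ΔT = 1.69 × 1.477 = 2.50 °C.

2.50 °C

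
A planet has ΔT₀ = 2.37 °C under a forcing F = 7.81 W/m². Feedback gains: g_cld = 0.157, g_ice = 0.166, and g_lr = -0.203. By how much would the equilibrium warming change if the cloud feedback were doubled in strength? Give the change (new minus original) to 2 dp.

0.58 °C

Original: g = 0.12, ΔT = 2.37/(1−0.12) = 2.6932 °C.
With doubled cloud: g' = 0.277, ΔT' = 2.37/(1−0.277) = 3.2780 °C.
Change = 3.2780 − 2.6932 = 0.58 °C.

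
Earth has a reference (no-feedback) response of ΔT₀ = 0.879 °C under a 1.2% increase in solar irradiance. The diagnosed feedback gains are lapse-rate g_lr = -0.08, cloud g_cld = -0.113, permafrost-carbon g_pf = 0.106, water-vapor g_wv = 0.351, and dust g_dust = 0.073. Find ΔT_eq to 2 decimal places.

Total gain g = -0.08 − 0.113 + 0.106 + 0.351 + 0.073 = 0.337.
Amplification A = 1/(1 − 0.337) = 1.508.
ΔT = 0.879 × 1.508 = 1.33 °C.

1.33 °C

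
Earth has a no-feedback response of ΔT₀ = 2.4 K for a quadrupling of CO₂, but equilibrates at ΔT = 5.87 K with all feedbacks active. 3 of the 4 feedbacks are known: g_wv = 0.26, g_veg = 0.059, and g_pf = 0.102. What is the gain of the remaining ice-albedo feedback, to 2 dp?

0.17

Amplification A = ΔT/ΔT₀ = 5.87/2.4 = 2.446.
Total gain g = 1 − 1/A = 1 − 1/2.446 = 0.5912.
Known gains sum to 0.26 + 0.059 + 0.102 = 0.421.
g_ice = 0.5912 − 0.421 = 0.17.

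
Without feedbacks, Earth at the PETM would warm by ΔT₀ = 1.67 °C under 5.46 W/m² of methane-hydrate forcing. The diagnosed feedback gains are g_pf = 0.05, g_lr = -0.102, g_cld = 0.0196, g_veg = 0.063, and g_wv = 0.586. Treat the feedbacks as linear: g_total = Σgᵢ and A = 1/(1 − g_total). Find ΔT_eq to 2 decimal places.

4.36 °C

Total gain g = 0.05 − 0.102 + 0.0196 + 0.063 + 0.586 = 0.6166.
Amplification A = 1/(1 − 0.6166) = 2.608.
ΔT = 1.67 × 2.608 = 4.36 °C.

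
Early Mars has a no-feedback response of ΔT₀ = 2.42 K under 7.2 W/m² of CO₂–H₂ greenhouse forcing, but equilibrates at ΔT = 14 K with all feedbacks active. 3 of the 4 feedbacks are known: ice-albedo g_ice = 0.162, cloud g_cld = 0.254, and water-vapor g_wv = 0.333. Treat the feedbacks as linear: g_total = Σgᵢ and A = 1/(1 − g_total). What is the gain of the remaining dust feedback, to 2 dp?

0.08

Amplification A = ΔT/ΔT₀ = 14/2.42 = 5.785.
Total gain g = 1 − 1/A = 1 − 1/5.785 = 0.8271.
Known gains sum to 0.162 + 0.254 + 0.333 = 0.749.
g_dust = 0.8271 − 0.749 = 0.08.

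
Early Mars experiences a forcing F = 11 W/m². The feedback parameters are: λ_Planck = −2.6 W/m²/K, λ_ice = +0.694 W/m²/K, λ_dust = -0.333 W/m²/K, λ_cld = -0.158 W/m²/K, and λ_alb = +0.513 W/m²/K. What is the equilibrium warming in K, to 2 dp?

5.84 K

Net feedback parameter λ = (−2.6) + (+0.694) + (-0.333) + (-0.158) + (+0.513) = -1.884 W/m²/K.
ΔT = −F/λ = −11/(-1.884) = 5.84 K.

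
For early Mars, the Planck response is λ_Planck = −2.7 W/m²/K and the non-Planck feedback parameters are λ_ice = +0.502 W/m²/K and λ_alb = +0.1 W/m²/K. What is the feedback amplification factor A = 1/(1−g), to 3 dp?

1.287

Convert to gains: g_ice = 0.502/2.7 = 0.1859; g_alb = 0.1/2.7 = 0.03704.
Total gain g = 0.22294.
A = 1/(1 − 0.22294) = 1.287.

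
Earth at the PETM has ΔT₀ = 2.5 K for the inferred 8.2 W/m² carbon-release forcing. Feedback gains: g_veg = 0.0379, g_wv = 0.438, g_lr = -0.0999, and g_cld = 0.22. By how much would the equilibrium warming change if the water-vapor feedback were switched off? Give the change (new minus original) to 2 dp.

-3.22 K

Original: g = 0.596, ΔT = 2.5/(1−0.596) = 6.1881 K.
Without water-vapor: g' = 0.158, ΔT' = 2.5/(1−0.158) = 2.9691 K.
Change = 2.9691 − 6.1881 = -3.22 K.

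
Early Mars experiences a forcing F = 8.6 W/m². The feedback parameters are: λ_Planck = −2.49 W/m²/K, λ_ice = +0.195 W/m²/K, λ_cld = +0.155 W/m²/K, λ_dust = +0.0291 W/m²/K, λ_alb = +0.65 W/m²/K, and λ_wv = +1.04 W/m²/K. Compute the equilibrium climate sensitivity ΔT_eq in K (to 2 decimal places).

Net feedback parameter λ = (−2.49) + (+0.195) + (+0.155) + (+0.0291) + (+0.65) + (+1.04) = -0.4209 W/m²/K.
ΔT = −F/λ = −8.6/(-0.4209) = 20.43 K.

20.43 K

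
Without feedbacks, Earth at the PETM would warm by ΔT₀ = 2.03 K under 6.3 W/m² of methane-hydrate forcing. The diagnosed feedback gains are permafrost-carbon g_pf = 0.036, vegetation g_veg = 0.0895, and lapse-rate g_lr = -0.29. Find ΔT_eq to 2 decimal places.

1.74 K

Total gain g = 0.036 + 0.0895 − 0.29 = -0.1645.
Amplification A = 1/(1 + 0.1645) = 0.8587.
ΔT = 2.03 × 0.8587 = 1.74 K.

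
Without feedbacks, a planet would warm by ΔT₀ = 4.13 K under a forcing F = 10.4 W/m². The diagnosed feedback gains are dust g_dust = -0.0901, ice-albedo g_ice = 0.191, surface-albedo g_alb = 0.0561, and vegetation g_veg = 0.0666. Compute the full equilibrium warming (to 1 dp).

Total gain g = -0.0901 + 0.191 + 0.0561 + 0.0666 = 0.2236.
Amplification A = 1/(1 − 0.2236) = 1.288.
ΔT = 4.13 × 1.288 = 5.3 K.

5.3 K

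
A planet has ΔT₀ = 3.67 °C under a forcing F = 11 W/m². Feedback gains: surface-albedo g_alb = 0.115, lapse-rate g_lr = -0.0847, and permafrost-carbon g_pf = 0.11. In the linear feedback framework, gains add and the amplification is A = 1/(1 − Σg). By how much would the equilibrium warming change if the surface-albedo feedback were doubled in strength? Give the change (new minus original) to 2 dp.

0.66 °C

Original: g = 0.1403, ΔT = 3.67/(1−0.1403) = 4.2689 °C.
With doubled surface-albedo: g' = 0.2553, ΔT' = 3.67/(1−0.2553) = 4.9282 °C.
Change = 4.9282 − 4.2689 = 0.66 °C.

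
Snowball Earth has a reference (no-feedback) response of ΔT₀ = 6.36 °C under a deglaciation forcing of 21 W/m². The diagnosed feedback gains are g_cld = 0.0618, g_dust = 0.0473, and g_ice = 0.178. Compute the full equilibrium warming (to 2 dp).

Total gain g = 0.0618 + 0.0473 + 0.178 = 0.2871.
Amplification A = 1/(1 − 0.2871) = 1.403.
ΔT = 6.36 × 1.403 = 8.92 °C.

8.92 °C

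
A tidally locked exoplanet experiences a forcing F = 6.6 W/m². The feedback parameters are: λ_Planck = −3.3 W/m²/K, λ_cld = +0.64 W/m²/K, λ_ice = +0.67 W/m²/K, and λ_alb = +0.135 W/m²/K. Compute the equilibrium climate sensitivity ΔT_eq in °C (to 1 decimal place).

Net feedback parameter λ = (−3.3) + (+0.64) + (+0.67) + (+0.135) = -1.855 W/m²/K.
ΔT = −F/λ = −6.6/(-1.855) = 3.6 °C.

3.6 °C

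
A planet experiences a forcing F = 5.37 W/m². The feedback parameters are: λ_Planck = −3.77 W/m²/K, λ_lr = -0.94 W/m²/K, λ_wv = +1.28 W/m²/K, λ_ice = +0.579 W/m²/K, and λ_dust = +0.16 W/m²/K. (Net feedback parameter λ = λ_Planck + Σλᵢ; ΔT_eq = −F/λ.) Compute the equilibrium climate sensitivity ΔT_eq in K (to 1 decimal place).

Net feedback parameter λ = (−3.77) + (-0.94) + (+1.28) + (+0.579) + (+0.16) = -2.691 W/m²/K.
ΔT = −F/λ = −5.37/(-2.691) = 2.0 K.

2.0 K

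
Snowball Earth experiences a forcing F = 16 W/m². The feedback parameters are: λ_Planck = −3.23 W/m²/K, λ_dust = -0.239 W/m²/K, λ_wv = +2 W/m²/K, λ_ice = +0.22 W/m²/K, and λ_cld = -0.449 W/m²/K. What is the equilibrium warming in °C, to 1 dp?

9.4 °C

Net feedback parameter λ = (−3.23) + (-0.239) + (+2) + (+0.22) + (-0.449) = -1.698 W/m²/K.
ΔT = −F/λ = −16/(-1.698) = 9.4 °C.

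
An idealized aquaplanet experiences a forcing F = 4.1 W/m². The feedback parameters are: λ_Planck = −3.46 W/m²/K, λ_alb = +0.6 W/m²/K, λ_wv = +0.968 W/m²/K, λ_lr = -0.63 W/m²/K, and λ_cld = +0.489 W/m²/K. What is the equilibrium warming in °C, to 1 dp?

2.0 °C

Net feedback parameter λ = (−3.46) + (+0.6) + (+0.968) + (-0.63) + (+0.489) = -2.033 W/m²/K.
ΔT = −F/λ = −4.1/(-2.033) = 2.0 °C.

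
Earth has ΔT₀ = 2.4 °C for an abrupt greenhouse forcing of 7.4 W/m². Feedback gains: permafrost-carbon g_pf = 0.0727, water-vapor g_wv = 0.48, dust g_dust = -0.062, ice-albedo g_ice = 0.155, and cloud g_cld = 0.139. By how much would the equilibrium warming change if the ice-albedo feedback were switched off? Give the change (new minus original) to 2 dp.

Original: g = 0.7847, ΔT = 2.4/(1−0.7847) = 11.1472 °C.
Without ice-albedo: g' = 0.6297, ΔT' = 2.4/(1−0.6297) = 6.4812 °C.
Change = 6.4812 − 11.1472 = -4.67 °C.

-4.67 °C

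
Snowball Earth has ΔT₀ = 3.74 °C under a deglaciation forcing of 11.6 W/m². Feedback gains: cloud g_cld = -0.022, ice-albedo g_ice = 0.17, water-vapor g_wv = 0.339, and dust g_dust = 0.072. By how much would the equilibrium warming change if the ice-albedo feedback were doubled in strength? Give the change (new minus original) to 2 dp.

Original: g = 0.559, ΔT = 3.74/(1−0.559) = 8.4807 °C.
With doubled ice-albedo: g' = 0.729, ΔT' = 3.74/(1−0.729) = 13.8007 °C.
Change = 13.8007 − 8.4807 = 5.32 °C.

5.32 °C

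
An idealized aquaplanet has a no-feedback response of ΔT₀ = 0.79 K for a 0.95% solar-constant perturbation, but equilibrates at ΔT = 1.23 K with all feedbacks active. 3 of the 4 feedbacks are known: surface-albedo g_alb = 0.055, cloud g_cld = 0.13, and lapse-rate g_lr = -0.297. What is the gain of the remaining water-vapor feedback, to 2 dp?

0.47

Amplification A = ΔT/ΔT₀ = 1.23/0.79 = 1.557.
Total gain g = 1 − 1/A = 1 − 1/1.557 = 0.3577.
Known gains sum to 0.055 + 0.13 − 0.297 = -0.112.
g_wv = 0.3577 + 0.112 = 0.47.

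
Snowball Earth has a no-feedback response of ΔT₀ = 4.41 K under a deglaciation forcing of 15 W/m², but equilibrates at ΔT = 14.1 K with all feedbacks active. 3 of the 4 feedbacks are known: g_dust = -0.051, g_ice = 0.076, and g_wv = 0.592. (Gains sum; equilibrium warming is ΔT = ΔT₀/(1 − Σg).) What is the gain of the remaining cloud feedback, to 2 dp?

0.07

Amplification A = ΔT/ΔT₀ = 14.1/4.41 = 3.197.
Total gain g = 1 − 1/A = 1 − 1/3.197 = 0.6872.
Known gains sum to -0.051 + 0.076 + 0.592 = 0.617.
g_cld = 0.6872 − 0.617 = 0.07.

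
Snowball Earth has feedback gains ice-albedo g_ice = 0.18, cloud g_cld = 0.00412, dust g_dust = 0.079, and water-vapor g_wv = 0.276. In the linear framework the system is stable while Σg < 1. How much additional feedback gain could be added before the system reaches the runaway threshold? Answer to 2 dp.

0.46

Current total gain = 0.18 + 0.00412 + 0.079 + 0.276 = 0.53912.
Margin to runaway = 1 − 0.53912 = 0.46.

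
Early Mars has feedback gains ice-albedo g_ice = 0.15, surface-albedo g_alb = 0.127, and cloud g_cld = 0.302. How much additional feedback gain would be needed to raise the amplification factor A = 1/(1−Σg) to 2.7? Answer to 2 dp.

0.05

Current total gain = 0.579.
Target gain for A = 2.7: g* = 1 − 1/2.7 = 0.6296.
Additional gain needed = 0.6296 − 0.579 = 0.05.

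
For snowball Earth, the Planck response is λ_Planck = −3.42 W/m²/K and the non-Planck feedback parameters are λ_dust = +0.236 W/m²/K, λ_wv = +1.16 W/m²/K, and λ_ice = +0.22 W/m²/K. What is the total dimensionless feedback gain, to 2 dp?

Convert to gains: g_dust = 0.236/3.42 = 0.06901; g_wv = 1.16/3.42 = 0.3392; g_ice = 0.22/3.42 = 0.06433.
Total gain g = 0.47254.

0.47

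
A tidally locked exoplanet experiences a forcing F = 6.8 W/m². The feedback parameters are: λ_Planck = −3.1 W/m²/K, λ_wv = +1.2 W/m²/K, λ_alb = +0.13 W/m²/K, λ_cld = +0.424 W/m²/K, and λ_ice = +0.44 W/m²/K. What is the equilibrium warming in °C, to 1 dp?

7.5 °C

Net feedback parameter λ = (−3.1) + (+1.2) + (+0.13) + (+0.424) + (+0.44) = -0.906 W/m²/K.
ΔT = −F/λ = −6.8/(-0.906) = 7.5 °C.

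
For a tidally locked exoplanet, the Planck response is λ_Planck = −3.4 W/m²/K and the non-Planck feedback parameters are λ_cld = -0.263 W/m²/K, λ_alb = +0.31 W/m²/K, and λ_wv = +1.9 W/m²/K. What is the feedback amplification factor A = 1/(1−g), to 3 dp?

2.340

Convert to gains: g_cld = -0.263/3.4 = -0.07735; g_alb = 0.31/3.4 = 0.09118; g_wv = 1.9/3.4 = 0.5588.
Total gain g = 0.57263.
A = 1/(1 − 0.57263) = 2.340.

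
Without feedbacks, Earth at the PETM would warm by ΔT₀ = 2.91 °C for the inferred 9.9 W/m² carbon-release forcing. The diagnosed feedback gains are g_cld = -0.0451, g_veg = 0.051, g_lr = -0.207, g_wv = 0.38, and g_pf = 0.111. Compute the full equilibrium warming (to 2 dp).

Total gain g = -0.0451 + 0.051 − 0.207 + 0.38 + 0.111 = 0.2899.
Amplification A = 1/(1 − 0.2899) = 1.408.
ΔT = 2.91 × 1.408 = 4.10 °C.

4.10 °C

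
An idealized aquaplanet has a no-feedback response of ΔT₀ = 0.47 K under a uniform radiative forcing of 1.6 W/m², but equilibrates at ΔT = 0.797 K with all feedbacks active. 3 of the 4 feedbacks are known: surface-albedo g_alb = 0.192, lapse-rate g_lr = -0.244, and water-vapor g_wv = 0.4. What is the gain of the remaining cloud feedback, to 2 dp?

Amplification A = ΔT/ΔT₀ = 0.797/0.47 = 1.696.
Total gain g = 1 − 1/A = 1 − 1/1.696 = 0.4104.
Known gains sum to 0.192 − 0.244 + 0.4 = 0.348.
g_cld = 0.4104 − 0.348 = 0.06.

0.06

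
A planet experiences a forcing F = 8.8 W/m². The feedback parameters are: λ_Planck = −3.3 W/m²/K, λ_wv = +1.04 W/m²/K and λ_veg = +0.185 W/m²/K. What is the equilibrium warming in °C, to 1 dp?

4.2 °C

Net feedback parameter λ = (−3.3) + (+1.04) + (+0.185) = -2.075 W/m²/K.
ΔT = −F/λ = −8.8/(-2.075) = 4.2 °C.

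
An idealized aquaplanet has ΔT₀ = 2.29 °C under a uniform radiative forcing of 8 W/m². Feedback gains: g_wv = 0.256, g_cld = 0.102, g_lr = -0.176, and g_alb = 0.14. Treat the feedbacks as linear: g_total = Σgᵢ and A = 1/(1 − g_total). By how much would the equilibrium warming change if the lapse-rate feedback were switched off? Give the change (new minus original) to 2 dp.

Original: g = 0.322, ΔT = 2.29/(1−0.322) = 3.3776 °C.
Without lapse-rate: g' = 0.498, ΔT' = 2.29/(1−0.498) = 4.5618 °C.
Change = 4.5618 − 3.3776 = 1.18 °C.

1.18 °C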